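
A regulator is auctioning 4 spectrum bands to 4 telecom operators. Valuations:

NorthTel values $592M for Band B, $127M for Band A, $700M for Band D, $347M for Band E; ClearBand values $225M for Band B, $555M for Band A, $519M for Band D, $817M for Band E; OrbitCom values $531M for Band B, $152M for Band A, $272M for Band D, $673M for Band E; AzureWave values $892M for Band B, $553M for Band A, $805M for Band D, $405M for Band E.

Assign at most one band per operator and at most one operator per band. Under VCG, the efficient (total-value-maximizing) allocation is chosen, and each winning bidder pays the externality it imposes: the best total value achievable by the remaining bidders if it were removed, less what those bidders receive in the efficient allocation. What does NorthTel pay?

Efficient allocation: NorthTel→Band D ($700M), ClearBand→Band A ($555M), OrbitCom→Band E ($673M), AzureWave→Band B ($892M); total welfare W = $2820M.
NorthTel receives Band D at value $700M, so the others get W − 700 = $2120M.
Without NorthTel: best allocation of the remaining 3 bidders over all 4 bands is ClearBand→Band E ($817M), OrbitCom→Band B ($531M), AzureWave→Band D ($805M), total $2153M.
VCG payment = (others' best without NorthTel) − (others' welfare with NorthTel) = 2153 − 2120 = $33M.

NorthTel pays $33M.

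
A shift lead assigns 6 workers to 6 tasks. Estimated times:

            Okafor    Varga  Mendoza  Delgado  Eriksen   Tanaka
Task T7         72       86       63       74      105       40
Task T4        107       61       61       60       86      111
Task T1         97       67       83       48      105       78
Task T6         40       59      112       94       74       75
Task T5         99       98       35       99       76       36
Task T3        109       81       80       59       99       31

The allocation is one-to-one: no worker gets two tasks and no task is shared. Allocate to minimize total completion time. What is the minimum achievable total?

Min total: 319 min

This is a one-to-one assignment (minimum-cost bipartite matching).
Optimal: Okafor→Task T6 (40 min), Varga→Task T4 (61 min), Mendoza→Task T7 (63 min), Delgado→Task T1 (48 min), Eriksen→Task T5 (76 min), Tanaka→Task T3 (31 min) — total 40+61+63+48+76+31 = 319 min.
Row-greedy (each worker in turn takes its cheapest remaining task) gives 323 min, worse by 4.
Next-best assignment: Okafor→Task T6, Varga→Task T4, Mendoza→Task T5, Delgado→Task T1, Eriksen→Task T7, Tanaka→Task T3 = 320 min.
Every other assignment is strictly worse.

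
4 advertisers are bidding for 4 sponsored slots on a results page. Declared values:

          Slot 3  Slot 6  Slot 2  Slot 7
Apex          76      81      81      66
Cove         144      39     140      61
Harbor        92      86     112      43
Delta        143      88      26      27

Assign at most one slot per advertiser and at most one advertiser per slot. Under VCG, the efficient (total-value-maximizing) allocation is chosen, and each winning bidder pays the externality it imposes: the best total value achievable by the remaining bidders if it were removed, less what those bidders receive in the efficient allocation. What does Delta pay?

Efficient allocation: Apex→Slot 7 ($66), Cove→Slot 2 ($140), Harbor→Slot 6 ($86), Delta→Slot 3 ($143); total welfare W = $435.
Delta receives Slot 3 at value $143, so the others get W − 143 = $292.
Without Delta: best allocation of the remaining 3 bidders over all 4 slots is Apex→Slot 6 ($81), Cove→Slot 3 ($144), Harbor→Slot 2 ($112), total $337.
VCG payment = (others' best without Delta) − (others' welfare with Delta) = 337 − 292 = $45.

Delta pays $45.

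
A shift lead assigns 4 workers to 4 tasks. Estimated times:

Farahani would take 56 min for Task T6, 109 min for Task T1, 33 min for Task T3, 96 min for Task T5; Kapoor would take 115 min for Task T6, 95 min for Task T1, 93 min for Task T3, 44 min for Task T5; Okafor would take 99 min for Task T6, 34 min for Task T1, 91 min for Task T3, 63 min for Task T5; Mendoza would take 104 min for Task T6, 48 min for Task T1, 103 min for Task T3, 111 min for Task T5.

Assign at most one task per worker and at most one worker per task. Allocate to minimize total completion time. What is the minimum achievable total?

Optimal: Farahani→Task T3 (33 min), Kapoor→Task T5 (44 min), Okafor→Task T1 (34 min), Mendoza→Task T6 (104 min) — total 33+44+34+104 = 215 min.
Column-greedy (each task in turn goes to its cheapest remaining worker) gives 294 min, worse by 79.
Next-best assignment: Farahani→Task T3, Kapoor→Task T5, Okafor→Task T6, Mendoza→Task T1 = 224 min.
No other one-to-one assignment undercuts 215 min.

Min total: 215 min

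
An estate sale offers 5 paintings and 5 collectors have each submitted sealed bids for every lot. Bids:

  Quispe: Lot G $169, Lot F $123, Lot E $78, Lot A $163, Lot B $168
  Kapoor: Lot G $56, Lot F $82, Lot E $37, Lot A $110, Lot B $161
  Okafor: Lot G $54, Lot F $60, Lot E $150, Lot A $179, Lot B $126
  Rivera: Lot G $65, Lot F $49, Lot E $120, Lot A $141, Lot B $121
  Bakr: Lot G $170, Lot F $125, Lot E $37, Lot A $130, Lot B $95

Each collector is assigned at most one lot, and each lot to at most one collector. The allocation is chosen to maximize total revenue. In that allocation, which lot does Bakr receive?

Bakr receives Lot F.

Optimal: Quispe→Lot G ($169), Kapoor→Lot B ($161), Okafor→Lot A ($179), Rivera→Lot E ($120), Bakr→Lot F ($125) — total 169+161+179+120+125 = $754.
Column-greedy (each lot in turn goes to its best remaining collector) gives $745, worse by 9.
Swapping Rivera↔Kapoor (Rivera→Lot B $121, Kapoor→Lot E $37) loses 123.
Bakr's own top lot is Lot G ($170), but forcing Bakr→Lot G and reassigning the rest optimally gives only $753 — worse by 1.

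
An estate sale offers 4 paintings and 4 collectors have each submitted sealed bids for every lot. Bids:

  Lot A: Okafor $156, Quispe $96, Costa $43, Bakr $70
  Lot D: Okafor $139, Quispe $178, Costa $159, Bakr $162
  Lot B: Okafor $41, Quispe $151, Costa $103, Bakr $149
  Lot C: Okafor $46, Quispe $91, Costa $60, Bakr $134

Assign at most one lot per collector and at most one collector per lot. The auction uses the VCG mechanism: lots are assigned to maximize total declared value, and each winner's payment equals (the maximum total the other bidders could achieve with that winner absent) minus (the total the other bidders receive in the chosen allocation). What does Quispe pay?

Quispe pays $15.

Efficient allocation: Okafor→Lot A ($156), Quispe→Lot B ($151), Costa→Lot D ($159), Bakr→Lot C ($134); total welfare W = $600.
Quispe receives Lot B at value $151, so the others get W − 151 = $449.
Without Quispe: best allocation of the remaining 3 bidders over all 4 lots is Okafor→Lot A ($156), Costa→Lot D ($159), Bakr→Lot B ($149), total $464.
VCG payment = (others' best without Quispe) − (others' welfare with Quispe) = 464 − 449 = $15.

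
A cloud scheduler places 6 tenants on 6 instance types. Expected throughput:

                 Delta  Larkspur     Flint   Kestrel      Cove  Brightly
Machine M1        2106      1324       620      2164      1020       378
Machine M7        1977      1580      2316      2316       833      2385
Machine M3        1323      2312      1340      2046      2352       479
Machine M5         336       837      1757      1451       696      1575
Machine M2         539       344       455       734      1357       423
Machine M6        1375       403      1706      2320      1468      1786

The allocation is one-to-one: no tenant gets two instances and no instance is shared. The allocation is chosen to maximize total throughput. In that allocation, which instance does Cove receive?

Cove receives Machine M2.

Optimal: Delta→Machine M1 (2106 ops/s), Larkspur→Machine M3 (2312 ops/s), Flint→Machine M5 (1757 ops/s), Kestrel→Machine M6 (2320 ops/s), Cove→Machine M2 (1357 ops/s), Brightly→Machine M7 (2385 ops/s) — total 2106+2312+1757+2320+1357+2385 = 12237 ops/s.
Row-greedy (each tenant in turn takes its best remaining instance) gives 11986 ops/s, worse by 251.
Next-best assignment: Delta→Machine M1, Larkspur→Machine M3, Flint→Machine M7, Kestrel→Machine M6, Cove→Machine M2, Brightly→Machine M5 = 11986 ops/s.
Swapping Kestrel↔Flint (Kestrel→Machine M5 1451 ops/s, Flint→Machine M6 1706 ops/s) loses 920.
Checked against all permutations: 12237 ops/s is optimal.
Cove's own top instance is Machine M3 (2352 ops/s), but forcing Cove→Machine M3 and reassigning the rest optimally gives only 11264 ops/s — worse by 973.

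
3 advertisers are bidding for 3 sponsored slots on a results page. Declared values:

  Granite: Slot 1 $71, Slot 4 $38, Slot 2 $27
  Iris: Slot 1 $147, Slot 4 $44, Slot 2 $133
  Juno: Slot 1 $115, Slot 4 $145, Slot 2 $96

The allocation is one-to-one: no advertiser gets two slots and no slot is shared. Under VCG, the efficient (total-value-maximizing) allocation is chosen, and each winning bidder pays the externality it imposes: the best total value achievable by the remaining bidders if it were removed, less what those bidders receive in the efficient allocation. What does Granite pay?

Granite pays $14.

Efficient allocation: Granite→Slot 1 ($71), Iris→Slot 2 ($133), Juno→Slot 4 ($145); total welfare W = $349.
Granite receives Slot 1 at value $71, so the others get W − 71 = $278.
Without Granite: best allocation of the remaining 2 bidders over all 3 slots is Iris→Slot 1 ($147), Juno→Slot 4 ($145), total $292.
VCG payment = (others' best without Granite) − (others' welfare with Granite) = 292 − 278 = $14.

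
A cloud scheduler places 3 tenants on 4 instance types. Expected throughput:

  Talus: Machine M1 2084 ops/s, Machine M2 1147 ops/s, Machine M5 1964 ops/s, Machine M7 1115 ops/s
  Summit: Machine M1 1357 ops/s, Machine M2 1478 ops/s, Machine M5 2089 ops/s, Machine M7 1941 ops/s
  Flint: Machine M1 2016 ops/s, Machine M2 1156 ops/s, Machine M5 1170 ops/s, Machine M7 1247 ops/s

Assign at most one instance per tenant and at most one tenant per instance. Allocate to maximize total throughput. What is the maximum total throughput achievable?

Optimal: Talus→Machine M5 (1964 ops/s), Summit→Machine M7 (1941 ops/s), Flint→Machine M1 (2016 ops/s) — total 1964+1941+2016 = 5921 ops/s.
Max-entry greedy (repeatedly take the single best remaining cell) gives 5420 ops/s, worse by 501.
Next-best assignment: Talus→Machine M5, Summit→Machine M2, Flint→Machine M1 = 5458 ops/s.

Maximum total: 5921 ops/s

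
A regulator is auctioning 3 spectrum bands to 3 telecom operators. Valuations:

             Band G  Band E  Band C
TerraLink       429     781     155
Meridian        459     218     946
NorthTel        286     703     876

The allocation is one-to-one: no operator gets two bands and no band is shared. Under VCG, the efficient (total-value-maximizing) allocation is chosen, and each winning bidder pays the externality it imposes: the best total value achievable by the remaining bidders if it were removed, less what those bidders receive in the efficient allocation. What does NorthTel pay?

Efficient allocation: TerraLink→Band E ($781M), Meridian→Band G ($459M), NorthTel→Band C ($876M); total welfare W = $2116M.
NorthTel receives Band C at value $876M, so the others get W − 876 = $1240M.
Without NorthTel: best allocation of the remaining 2 bidders over all 3 bands is TerraLink→Band E ($781M), Meridian→Band C ($946M), total $1727M.
VCG payment = (others' best without NorthTel) − (others' welfare with NorthTel) = 1727 − 1240 = $487M.

NorthTel pays $487M.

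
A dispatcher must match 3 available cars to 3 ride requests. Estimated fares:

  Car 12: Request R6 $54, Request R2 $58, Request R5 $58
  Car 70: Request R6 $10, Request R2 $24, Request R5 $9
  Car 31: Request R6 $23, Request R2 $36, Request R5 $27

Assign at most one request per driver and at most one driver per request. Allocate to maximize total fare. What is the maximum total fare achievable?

Optimal: Car 12→Request R6 ($54), Car 70→Request R2 ($24), Car 31→Request R5 ($27) — total 54+24+27 = $105.
No other one-to-one assignment exceeds $105.

Max total: $105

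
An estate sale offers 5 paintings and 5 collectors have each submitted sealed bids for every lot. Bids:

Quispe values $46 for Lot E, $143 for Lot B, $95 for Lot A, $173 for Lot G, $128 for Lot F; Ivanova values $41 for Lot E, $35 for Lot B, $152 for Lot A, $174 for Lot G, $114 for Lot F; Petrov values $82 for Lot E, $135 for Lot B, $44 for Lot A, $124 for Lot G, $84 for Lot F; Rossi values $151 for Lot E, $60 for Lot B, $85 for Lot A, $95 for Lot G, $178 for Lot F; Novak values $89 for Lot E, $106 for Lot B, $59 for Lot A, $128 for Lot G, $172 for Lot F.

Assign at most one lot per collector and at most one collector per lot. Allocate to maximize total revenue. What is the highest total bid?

Optimal: Quispe→Lot G ($173), Ivanova→Lot A ($152), Petrov→Lot B ($135), Rossi→Lot E ($151), Novak→Lot F ($172) — total 173+152+135+151+172 = $783.
Row-greedy (each collector in turn takes its best remaining lot) gives $727, worse by 56.
Next-best assignment: Quispe→Lot B, Ivanova→Lot A, Petrov→Lot G, Rossi→Lot E, Novak→Lot F = $742.
Swapping Novak↔Ivanova (Novak→Lot A $59, Ivanova→Lot F $114) loses 151.
Every other assignment is strictly worse.

Maximum total: $783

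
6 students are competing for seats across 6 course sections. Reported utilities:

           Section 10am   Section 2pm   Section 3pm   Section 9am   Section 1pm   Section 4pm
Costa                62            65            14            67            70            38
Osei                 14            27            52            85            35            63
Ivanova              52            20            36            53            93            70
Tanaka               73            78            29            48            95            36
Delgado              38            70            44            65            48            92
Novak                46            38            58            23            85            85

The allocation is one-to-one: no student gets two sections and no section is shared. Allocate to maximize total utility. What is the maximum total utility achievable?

Optimal: Costa→Section 10am (62 points), Osei→Section 9am (85 points), Ivanova→Section 1pm (93 points), Tanaka→Section 2pm (78 points), Delgado→Section 4pm (92 points), Novak→Section 3pm (58 points) — total 62+85+93+78+92+58 = 468 points.
Max-entry greedy (repeatedly take the single best remaining cell) gives 447 points, worse by 21.
Next-best assignment: Costa→Section 2pm, Osei→Section 9am, Ivanova→Section 1pm, Tanaka→Section 10am, Delgado→Section 4pm, Novak→Section 3pm = 466 points.

Maximum total: 468 points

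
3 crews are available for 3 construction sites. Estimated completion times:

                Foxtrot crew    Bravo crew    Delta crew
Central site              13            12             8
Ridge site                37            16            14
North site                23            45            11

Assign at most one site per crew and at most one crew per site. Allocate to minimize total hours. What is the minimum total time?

Optimal: Foxtrot crew→Central site (13 hours), Bravo crew→Ridge site (16 hours), Delta crew→North site (11 hours) — total 13+16+11 = 40 hours.
Column-greedy (each site in turn goes to its cheapest remaining crew) gives 47 hours, worse by 7.

Min total: 40 hours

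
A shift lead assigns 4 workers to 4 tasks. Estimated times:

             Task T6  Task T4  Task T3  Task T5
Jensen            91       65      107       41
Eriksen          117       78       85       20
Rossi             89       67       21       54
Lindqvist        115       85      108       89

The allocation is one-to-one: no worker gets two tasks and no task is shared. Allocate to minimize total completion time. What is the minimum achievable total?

Optimal: Jensen→Task T6 (91 min), Eriksen→Task T5 (20 min), Rossi→Task T3 (21 min), Lindqvist→Task T4 (85 min) — total 91+20+21+85 = 217 min.
Next-best assignment: Jensen→Task T4, Eriksen→Task T5, Rossi→Task T3, Lindqvist→Task T6 = 221 min.
Swapping Jensen↔Eriksen (Jensen→Task T5 41 min, Eriksen→Task T6 117 min) adds 47.

Min total: 217 min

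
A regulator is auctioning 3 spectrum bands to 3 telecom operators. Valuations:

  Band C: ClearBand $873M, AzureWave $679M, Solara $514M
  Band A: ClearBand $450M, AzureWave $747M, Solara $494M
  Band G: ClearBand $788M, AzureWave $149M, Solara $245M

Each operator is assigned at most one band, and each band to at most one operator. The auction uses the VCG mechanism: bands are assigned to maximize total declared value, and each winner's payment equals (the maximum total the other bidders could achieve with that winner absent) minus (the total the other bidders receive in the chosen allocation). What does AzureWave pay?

Efficient allocation: ClearBand→Band G ($788M), AzureWave→Band A ($747M), Solara→Band C ($514M); total welfare W = $2049M.
AzureWave receives Band A at value $747M, so the others get W − 747 = $1302M.
Without AzureWave: best allocation of the remaining 2 bidders over all 3 bands is ClearBand→Band C ($873M), Solara→Band A ($494M), total $1367M.
VCG payment = (others' best without AzureWave) − (others' welfare with AzureWave) = 1367 − 1302 = $65M.

AzureWave pays $65M.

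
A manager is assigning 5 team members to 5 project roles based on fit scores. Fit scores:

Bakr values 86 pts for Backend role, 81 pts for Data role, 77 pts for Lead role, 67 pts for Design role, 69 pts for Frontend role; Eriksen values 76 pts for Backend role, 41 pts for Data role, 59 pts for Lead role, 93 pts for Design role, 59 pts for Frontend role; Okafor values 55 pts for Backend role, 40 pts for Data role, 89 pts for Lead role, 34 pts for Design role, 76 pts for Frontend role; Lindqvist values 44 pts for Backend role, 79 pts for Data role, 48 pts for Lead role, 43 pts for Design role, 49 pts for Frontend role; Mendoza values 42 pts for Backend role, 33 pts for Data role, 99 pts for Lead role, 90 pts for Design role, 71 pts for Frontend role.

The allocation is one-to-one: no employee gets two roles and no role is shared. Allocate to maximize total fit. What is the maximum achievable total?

Optimal: Bakr→Backend role (86 pts), Eriksen→Design role (93 pts), Okafor→Frontend role (76 pts), Lindqvist→Data role (79 pts), Mendoza→Lead role (99 pts) — total 86+93+76+79+99 = 433 pts.
Row-greedy (each employee in turn takes its best remaining role) gives 418 pts, worse by 15.
Next-best assignment: Bakr→Backend role, Eriksen→Design role, Okafor→Lead role, Lindqvist→Data role, Mendoza→Frontend role = 418 pts.
Swapping Okafor↔Lindqvist (Okafor→Data role 40 pts, Lindqvist→Frontend role 49 pts) loses 66.
Every other assignment is strictly worse.

Maximum total: 433 pts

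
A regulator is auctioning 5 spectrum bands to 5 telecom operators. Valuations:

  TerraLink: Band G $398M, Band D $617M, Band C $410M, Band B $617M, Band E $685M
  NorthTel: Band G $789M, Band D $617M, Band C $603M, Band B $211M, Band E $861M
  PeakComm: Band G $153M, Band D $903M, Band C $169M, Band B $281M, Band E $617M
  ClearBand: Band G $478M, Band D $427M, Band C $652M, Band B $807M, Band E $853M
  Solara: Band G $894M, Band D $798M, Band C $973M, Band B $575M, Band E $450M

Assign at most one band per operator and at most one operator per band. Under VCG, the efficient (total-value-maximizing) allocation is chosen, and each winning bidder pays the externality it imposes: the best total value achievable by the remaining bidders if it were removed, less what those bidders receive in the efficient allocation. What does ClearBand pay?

ClearBand pays $4M.

Efficient allocation: TerraLink→Band E ($685M), NorthTel→Band G ($789M), PeakComm→Band D ($903M), ClearBand→Band B ($807M), Solara→Band C ($973M); total welfare W = $4157M.
ClearBand receives Band B at value $807M, so the others get W − 807 = $3350M.
Without ClearBand: best allocation of the remaining 4 bidders over all 5 bands is TerraLink→Band B ($617M), NorthTel→Band E ($861M), PeakComm→Band D ($903M), Solara→Band C ($973M), total $3354M.
VCG payment = (others' best without ClearBand) − (others' welfare with ClearBand) = 3354 − 3350 = $4M.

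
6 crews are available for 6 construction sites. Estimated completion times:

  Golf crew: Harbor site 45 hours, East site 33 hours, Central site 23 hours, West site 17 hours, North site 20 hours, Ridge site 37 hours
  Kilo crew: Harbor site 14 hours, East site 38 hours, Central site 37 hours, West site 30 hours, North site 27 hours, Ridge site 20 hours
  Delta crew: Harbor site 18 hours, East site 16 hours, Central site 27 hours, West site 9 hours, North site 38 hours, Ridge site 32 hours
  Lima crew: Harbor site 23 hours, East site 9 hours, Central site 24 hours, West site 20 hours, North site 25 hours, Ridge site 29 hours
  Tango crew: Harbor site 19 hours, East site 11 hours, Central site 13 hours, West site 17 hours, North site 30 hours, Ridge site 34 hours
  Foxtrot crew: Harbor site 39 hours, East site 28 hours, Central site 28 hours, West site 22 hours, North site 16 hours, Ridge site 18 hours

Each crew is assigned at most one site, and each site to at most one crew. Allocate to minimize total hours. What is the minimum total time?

Optimal: Golf crew→North site (20 hours), Kilo crew→Harbor site (14 hours), Delta crew→West site (9 hours), Lima crew→East site (9 hours), Tango crew→Central site (13 hours), Foxtrot crew→Ridge site (18 hours) — total 20+14+9+9+13+18 = 83 hours.
Row-greedy (each crew in turn takes its cheapest remaining site) gives 119 hours, worse by 36.
Checked against all permutations: 83 hours is optimal.

Minimum total: 83 hours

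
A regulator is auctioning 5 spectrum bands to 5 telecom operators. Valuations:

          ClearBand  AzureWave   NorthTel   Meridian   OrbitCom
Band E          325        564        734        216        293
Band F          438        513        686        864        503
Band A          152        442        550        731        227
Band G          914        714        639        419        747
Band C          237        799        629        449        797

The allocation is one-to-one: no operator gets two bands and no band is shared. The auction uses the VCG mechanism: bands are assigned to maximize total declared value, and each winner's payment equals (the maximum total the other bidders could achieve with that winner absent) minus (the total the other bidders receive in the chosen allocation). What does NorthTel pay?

Efficient allocation: ClearBand→Band G ($914M), AzureWave→Band A ($442M), NorthTel→Band E ($734M), Meridian→Band F ($864M), OrbitCom→Band C ($797M); total welfare W = $3751M.
NorthTel receives Band E at value $734M, so the others get W − 734 = $3017M.
Without NorthTel: best allocation of the remaining 4 bidders over all 5 bands is ClearBand→Band G ($914M), AzureWave→Band E ($564M), Meridian→Band F ($864M), OrbitCom→Band C ($797M), total $3139M.
VCG payment = (others' best without NorthTel) − (others' welfare with NorthTel) = 3139 − 3017 = $122M.

NorthTel pays $122M.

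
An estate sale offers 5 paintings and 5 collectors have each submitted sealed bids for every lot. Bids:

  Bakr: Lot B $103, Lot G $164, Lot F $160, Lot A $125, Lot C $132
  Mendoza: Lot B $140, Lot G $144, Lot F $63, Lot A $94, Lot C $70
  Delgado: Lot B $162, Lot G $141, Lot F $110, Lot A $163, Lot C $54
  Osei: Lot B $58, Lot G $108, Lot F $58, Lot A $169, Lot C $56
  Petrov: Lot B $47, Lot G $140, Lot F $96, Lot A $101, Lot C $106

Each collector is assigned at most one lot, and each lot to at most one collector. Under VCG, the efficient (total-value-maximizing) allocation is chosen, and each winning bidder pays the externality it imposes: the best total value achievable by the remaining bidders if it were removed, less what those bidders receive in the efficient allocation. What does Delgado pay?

Delgado pays $30.

Efficient allocation: Bakr→Lot F ($160), Mendoza→Lot G ($144), Delgado→Lot B ($162), Osei→Lot A ($169), Petrov→Lot C ($106); total welfare W = $741.
Delgado receives Lot B at value $162, so the others get W − 162 = $579.
Without Delgado: best allocation of the remaining 4 bidders over all 5 lots is Bakr→Lot F ($160), Mendoza→Lot B ($140), Osei→Lot A ($169), Petrov→Lot G ($140), total $609.
VCG payment = (others' best without Delgado) − (others' welfare with Delgado) = 609 − 579 = $30.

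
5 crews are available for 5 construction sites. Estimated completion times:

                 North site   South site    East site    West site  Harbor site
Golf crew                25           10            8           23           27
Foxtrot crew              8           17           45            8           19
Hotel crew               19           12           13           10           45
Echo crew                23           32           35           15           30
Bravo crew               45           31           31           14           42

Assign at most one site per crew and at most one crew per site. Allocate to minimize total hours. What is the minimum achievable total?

Min total: 72 hours

This is the linear assignment problem.
Optimal: Golf crew→East site (8 hours), Foxtrot crew→North site (8 hours), Hotel crew→South site (12 hours), Echo crew→Harbor site (30 hours), Bravo crew→West site (14 hours) — total 8+8+12+30+14 = 72 hours.
Min-entry greedy (repeatedly take the single cheapest remaining cell) gives 87 hours, worse by 15.
Next-best assignment: Golf crew→South site, Foxtrot crew→North site, Hotel crew→East site, Echo crew→Harbor site, Bravo crew→West site = 75 hours.
Swapping Golf crew↔Hotel crew (Golf crew→South site 10 hours, Hotel crew→East site 13 hours) adds 3.
Checked against all permutations: 72 hours is optimal.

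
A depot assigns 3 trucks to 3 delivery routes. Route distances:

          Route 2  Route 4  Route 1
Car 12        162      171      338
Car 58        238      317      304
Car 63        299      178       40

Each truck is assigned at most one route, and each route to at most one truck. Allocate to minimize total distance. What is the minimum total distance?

This is a one-to-one assignment (minimum-cost bipartite matching).
Optimal: Car 12→Route 4 (171 km), Car 58→Route 2 (238 km), Car 63→Route 1 (40 km) — total 171+238+40 = 449 km.
Column-greedy (each route in turn goes to its cheapest remaining truck) gives 644 km, worse by 195.

Min total: 449 km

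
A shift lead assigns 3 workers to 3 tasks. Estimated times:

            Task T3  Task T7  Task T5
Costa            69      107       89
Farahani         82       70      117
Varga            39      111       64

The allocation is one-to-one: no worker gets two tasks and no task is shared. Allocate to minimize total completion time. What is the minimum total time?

Min total: 198 min

Treat this as an assignment problem: match each worker to one task.
Optimal: Costa→Task T5 (89 min), Farahani→Task T7 (70 min), Varga→Task T3 (39 min) — total 89+70+39 = 198 min.
Row-greedy (each worker in turn takes its cheapest remaining task) gives 203 min, worse by 5.
Swapping Farahani↔Costa (Farahani→Task T5 117 min, Costa→Task T7 107 min) adds 65.
No other one-to-one assignment undercuts 198 min.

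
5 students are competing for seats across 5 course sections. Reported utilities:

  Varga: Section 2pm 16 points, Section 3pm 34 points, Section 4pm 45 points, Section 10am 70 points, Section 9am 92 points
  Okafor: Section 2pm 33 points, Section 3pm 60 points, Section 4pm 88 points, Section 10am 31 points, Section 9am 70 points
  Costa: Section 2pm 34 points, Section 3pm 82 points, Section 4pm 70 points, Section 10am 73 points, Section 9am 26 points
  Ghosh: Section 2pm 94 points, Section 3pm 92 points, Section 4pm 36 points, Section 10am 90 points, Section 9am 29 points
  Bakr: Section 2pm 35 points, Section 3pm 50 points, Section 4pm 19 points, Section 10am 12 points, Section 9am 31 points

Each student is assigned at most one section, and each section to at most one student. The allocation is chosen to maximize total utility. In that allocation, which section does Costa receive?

Optimal: Varga→Section 9am (92 points), Okafor→Section 4pm (88 points), Costa→Section 10am (73 points), Ghosh→Section 2pm (94 points), Bakr→Section 3pm (50 points) — total 92+88+73+94+50 = 397 points.
Row-greedy (each student in turn takes its best remaining section) gives 368 points, worse by 29.
Next-best assignment: Varga→Section 9am, Okafor→Section 4pm, Costa→Section 3pm, Ghosh→Section 10am, Bakr→Section 2pm = 387 points.
Costa's own top section is Section 3pm (82 points), but forcing Costa→Section 3pm and reassigning the rest optimally gives only 387 points — worse by 10.

Costa receives Section 10am.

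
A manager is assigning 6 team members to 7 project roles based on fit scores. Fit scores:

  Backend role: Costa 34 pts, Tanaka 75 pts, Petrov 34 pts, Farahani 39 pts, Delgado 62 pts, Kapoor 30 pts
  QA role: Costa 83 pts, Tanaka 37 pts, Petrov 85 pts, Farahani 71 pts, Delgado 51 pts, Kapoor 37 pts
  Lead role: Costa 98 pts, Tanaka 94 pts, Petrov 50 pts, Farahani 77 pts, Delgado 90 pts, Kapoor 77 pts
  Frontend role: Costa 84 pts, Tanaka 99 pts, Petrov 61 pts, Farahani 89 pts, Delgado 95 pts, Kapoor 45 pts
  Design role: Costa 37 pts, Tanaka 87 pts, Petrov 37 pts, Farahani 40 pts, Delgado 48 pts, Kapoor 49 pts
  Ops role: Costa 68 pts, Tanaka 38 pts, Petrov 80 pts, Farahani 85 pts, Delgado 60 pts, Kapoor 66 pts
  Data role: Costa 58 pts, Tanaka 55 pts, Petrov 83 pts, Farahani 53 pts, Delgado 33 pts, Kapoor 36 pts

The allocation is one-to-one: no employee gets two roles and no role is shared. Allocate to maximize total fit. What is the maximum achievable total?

Optimal: Costa→QA role (83 pts), Tanaka→Design role (87 pts), Petrov→Data role (83 pts), Farahani→Ops role (85 pts), Delgado→Frontend role (95 pts), Kapoor→Lead role (77 pts) — total 83+87+83+85+95+77 = 510 pts.
Row-greedy (each employee in turn takes its best remaining role) gives 478 pts, worse by 32.
Next-best assignment: Costa→Lead role, Tanaka→Design role, Petrov→Data role, Farahani→QA role, Delgado→Frontend role, Kapoor→Ops role = 500 pts.
Swapping Kapoor↔Tanaka (Kapoor→Design role 49 pts, Tanaka→Lead role 94 pts) loses 21.
Every other assignment is strictly worse.

Maximum total: 510 pts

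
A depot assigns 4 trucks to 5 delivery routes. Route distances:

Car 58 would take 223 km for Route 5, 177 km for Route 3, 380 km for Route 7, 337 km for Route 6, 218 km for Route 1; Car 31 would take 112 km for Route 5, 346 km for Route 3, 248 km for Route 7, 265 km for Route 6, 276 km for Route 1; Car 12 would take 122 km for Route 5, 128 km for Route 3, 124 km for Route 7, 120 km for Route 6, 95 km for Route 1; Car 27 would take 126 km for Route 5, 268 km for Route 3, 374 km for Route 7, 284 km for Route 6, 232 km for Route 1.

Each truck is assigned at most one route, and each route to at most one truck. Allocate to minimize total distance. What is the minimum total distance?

Optimal: Car 58→Route 3 (177 km), Car 31→Route 5 (112 km), Car 12→Route 6 (120 km), Car 27→Route 1 (232 km) — total 177+112+120+232 = 641 km.
Row-greedy (each truck in turn takes its cheapest remaining route) gives 668 km, worse by 27.

Minimum total: 641 km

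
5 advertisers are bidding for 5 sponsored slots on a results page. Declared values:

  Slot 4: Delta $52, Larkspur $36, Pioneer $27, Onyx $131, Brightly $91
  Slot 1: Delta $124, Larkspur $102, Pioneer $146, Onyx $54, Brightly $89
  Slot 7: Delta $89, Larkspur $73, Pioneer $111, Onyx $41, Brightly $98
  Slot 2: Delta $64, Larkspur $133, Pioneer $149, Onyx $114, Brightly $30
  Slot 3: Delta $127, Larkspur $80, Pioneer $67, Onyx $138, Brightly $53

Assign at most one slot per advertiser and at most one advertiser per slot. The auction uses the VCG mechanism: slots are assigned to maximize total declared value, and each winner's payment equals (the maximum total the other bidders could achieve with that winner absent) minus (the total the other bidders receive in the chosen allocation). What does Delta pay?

Delta pays $7.

Efficient allocation: Delta→Slot 3 ($127), Larkspur→Slot 2 ($133), Pioneer→Slot 1 ($146), Onyx→Slot 4 ($131), Brightly→Slot 7 ($98); total welfare W = $635.
Delta receives Slot 3 at value $127, so the others get W − 127 = $508.
Without Delta: best allocation of the remaining 4 bidders over all 5 slots is Larkspur→Slot 2 ($133), Pioneer→Slot 1 ($146), Onyx→Slot 3 ($138), Brightly→Slot 7 ($98), total $515.
VCG payment = (others' best without Delta) − (others' welfare with Delta) = 515 − 508 = $7.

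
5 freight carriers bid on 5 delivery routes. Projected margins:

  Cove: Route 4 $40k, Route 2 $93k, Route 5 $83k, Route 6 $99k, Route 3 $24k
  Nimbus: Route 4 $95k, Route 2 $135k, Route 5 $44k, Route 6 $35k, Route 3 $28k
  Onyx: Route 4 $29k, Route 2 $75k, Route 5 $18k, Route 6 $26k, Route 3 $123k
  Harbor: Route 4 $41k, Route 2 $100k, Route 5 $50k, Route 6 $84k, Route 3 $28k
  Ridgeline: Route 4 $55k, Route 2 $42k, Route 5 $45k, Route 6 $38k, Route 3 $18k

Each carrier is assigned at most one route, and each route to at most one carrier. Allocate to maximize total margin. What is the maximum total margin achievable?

Max total: $480k

Optimal: Cove→Route 5 ($83k), Nimbus→Route 2 ($135k), Onyx→Route 3 ($123k), Harbor→Route 6 ($84k), Ridgeline→Route 4 ($55k) — total 83+135+123+84+55 = $480k.
Row-greedy (each carrier in turn takes its best remaining route) gives $462k, worse by 18.
No other one-to-one assignment exceeds $480k.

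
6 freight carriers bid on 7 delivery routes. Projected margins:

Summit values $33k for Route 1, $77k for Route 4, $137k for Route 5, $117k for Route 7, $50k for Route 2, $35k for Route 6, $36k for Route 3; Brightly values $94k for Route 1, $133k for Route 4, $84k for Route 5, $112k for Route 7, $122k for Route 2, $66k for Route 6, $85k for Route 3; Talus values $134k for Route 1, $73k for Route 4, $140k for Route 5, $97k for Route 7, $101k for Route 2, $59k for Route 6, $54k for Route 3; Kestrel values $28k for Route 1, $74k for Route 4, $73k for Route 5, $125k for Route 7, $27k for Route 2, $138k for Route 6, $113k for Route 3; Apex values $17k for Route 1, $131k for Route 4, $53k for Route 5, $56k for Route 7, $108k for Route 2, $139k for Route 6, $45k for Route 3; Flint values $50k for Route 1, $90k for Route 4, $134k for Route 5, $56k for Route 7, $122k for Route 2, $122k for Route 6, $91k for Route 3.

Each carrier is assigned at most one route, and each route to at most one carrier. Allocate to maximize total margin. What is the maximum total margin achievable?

Max total: $790k

Optimal: Summit→Route 5 ($137k), Brightly→Route 4 ($133k), Talus→Route 1 ($134k), Kestrel→Route 7 ($125k), Apex→Route 6 ($139k), Flint→Route 2 ($122k) — total 137+133+134+125+139+122 = $790k.
Row-greedy (each carrier in turn takes its best remaining route) gives $741k, worse by 49.
Next-best assignment: Summit→Route 5, Brightly→Route 4, Talus→Route 1, Kestrel→Route 3, Apex→Route 6, Flint→Route 2 = $778k.
Every other assignment is strictly worse.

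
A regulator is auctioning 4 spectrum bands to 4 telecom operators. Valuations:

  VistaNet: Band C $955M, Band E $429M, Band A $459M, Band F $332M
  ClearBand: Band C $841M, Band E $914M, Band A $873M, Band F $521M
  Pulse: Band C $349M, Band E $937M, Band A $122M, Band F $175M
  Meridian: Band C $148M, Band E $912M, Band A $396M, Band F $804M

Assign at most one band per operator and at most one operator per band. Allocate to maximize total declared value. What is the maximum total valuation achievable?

Treat this as an assignment problem: match each operator to one band.
Optimal: VistaNet→Band C ($955M), ClearBand→Band A ($873M), Pulse→Band E ($937M), Meridian→Band F ($804M) — total 955+873+937+804 = $3569M.
Row-greedy (each operator in turn takes its best remaining band) gives $2440M, worse by 1129.
Swapping Pulse↔Meridian (Pulse→Band F $175M, Meridian→Band E $912M) loses 654.

Maximum total: $3569M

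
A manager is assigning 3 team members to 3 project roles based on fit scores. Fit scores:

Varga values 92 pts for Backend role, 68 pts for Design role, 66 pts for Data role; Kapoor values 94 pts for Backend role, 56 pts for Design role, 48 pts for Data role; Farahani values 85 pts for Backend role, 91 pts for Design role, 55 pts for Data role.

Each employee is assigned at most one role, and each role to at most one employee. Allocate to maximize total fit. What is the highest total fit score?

Optimal: Varga→Data role (66 pts), Kapoor→Backend role (94 pts), Farahani→Design role (91 pts) — total 66+94+91 = 251 pts.
Row-greedy (each employee in turn takes its best remaining role) gives 203 pts, worse by 48.
Next-best assignment: Varga→Backend role, Kapoor→Data role, Farahani→Design role = 231 pts.
Checked against all permutations: 251 pts is optimal.

Maximum total: 251 pts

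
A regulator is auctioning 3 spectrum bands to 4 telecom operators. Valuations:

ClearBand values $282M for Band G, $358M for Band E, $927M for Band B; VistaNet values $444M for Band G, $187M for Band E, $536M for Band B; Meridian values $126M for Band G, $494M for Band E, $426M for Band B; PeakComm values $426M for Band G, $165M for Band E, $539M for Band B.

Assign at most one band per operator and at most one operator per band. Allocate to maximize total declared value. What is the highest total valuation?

Max total: $1865M

This is the linear assignment problem.
Optimal: VistaNet→Band G ($444M), Meridian→Band E ($494M), ClearBand→Band B ($927M) — total 444+494+927 = $1865M.
No other one-to-one assignment exceeds $1865M.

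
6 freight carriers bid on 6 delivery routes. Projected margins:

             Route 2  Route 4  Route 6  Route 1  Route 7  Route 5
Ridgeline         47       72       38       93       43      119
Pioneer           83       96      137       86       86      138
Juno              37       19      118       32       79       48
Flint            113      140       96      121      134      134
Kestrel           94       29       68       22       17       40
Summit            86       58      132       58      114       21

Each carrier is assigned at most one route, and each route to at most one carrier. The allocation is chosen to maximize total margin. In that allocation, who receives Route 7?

Summit receives Route 7.

Treat this as an assignment problem: match each carrier to one route.
Optimal: Ridgeline→Route 1 ($93k), Pioneer→Route 5 ($138k), Juno→Route 6 ($118k), Flint→Route 4 ($140k), Kestrel→Route 2 ($94k), Summit→Route 7 ($114k) — total 93+138+118+140+94+114 = $697k.
Row-greedy (each carrier in turn takes its best remaining route) gives $627k, worse by 70.
Summit's own top route is Route 6 ($132k), but forcing Summit→Route 6 and reassigning the rest optimally gives only $676k — worse by 21.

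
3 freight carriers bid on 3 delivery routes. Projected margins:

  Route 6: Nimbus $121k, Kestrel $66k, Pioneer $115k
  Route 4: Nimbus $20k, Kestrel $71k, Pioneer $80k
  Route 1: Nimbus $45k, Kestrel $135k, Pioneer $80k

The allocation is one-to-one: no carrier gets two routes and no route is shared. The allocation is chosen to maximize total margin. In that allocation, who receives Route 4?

Pioneer receives Route 4.

This is the linear assignment problem.
Optimal: Nimbus→Route 6 ($121k), Kestrel→Route 1 ($135k), Pioneer→Route 4 ($80k) — total 121+135+80 = $336k.
Next-best assignment: Nimbus→Route 6, Kestrel→Route 4, Pioneer→Route 1 = $272k.
No other one-to-one assignment exceeds $336k.
Pioneer's own top route is Route 6 ($115k), but forcing Pioneer→Route 6 and reassigning the rest optimally gives only $270k — worse by 66.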